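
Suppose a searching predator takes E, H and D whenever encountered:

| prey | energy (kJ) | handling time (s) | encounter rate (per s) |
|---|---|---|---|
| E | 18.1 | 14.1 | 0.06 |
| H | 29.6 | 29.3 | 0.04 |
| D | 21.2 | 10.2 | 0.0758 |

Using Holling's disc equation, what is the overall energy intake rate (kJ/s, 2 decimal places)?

Energy encountered per unit search time: 0.06×18.1 + 0.04×29.6 + 0.0758×21.2 = 3.877 kJ/s.
Handling time per unit search time: 0.06×14.1 + 0.04×29.3 + 0.0758×10.2 = 2.791.
Rate = 3.877/(1 + 2.791) = 1.023 kJ/s.

1.02 kJ/s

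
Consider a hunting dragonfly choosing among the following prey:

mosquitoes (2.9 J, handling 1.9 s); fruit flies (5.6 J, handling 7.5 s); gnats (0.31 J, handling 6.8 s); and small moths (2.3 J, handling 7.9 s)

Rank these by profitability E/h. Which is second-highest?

In descending order of E/h:
mosquitoes: 2.9/1.9 = 1.53 J/s
fruit flies: 5.6/7.5 = 0.747 J/s
small moths: 2.3/7.9 = 0.291 J/s
gnats: 0.31/6.8 = 0.0456 J/s

fruit flies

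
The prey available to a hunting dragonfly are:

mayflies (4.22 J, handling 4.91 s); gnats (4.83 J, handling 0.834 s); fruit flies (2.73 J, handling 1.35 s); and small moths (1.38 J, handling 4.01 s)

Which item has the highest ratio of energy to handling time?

In descending order of E/h:
gnats: 4.83/0.834 = 5.79 J/s
fruit flies: 2.73/1.35 = 2.02 J/s
mayflies: 4.22/4.91 = 0.859 J/s
small moths: 1.38/4.01 = 0.344 J/s

gnats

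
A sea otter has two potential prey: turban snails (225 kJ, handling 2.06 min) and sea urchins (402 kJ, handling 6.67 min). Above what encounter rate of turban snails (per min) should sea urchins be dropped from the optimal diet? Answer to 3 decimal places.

Drop sea urchins once their profitability E₂/h₂ falls below the rate achievable on turban snails alone: E₂/h₂ = λE₁/(1 + λh₁).
Solve for λ: λE₁h₂ = E₂(1 + λh₁) → λ(E₁h₂ − E₂h₁) = E₂ → λ = E₂/(E₁h₂ − E₂h₁).
λ = 402/(225×6.67 − 402×2.06) = 402/672.6 = 0.5977 per min.

0.598 per min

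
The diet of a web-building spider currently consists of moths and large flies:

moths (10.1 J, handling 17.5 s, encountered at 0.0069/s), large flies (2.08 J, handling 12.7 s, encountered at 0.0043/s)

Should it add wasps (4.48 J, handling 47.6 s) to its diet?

Intake rate on the current diet: R = (0.0069×10.1 + 0.0043×2.08) / (1 + 0.0069×17.5 + 0.0043×12.7) = 0.07863/1.175 = 0.0669 J/s.
Profitability of wasps: 4.48/47.6 = 0.09412 J/s.
Since 0.09412 > R, including wasps increases the long-run rate.

Yes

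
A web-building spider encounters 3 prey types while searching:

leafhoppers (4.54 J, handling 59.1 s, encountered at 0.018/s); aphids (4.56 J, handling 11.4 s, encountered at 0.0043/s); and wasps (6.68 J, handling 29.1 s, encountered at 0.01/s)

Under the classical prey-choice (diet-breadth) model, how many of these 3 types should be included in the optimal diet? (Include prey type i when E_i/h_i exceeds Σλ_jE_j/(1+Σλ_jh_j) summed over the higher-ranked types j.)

E/h in descending order: aphids 0.4, wasps 0.23, leafhoppers 0.0768 J/s. The optimal diet is the largest prefix of this list for which every included type satisfies E_i/h_i > R on the types above it.
Rate on top 1: 0.01869. wasps: 0.23 > 0.01869 → include.
Rate on top 2: 0.06448. leafhoppers: 0.0768 > 0.06448 → include.
Optimal diet: aphids, wasps, leafhoppers — 3 of 3 types.

3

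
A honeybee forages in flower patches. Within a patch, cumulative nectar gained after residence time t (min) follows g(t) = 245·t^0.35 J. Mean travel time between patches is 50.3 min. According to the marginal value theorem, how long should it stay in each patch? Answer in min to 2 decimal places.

27.08 min

By the marginal value theorem, leave when the instantaneous gain rate g'(t) equals the habitat-wide average g(t)/(T + t).
g'(t) = 0.35·245·t^-0.65. Setting 0.35·245·t^-0.65 = 245·t^0.35/(50.3+t) gives 0.35(50.3+t) = t, so 0.65·t = 0.35×50.3.
t* = 0.35×50.3/0.65 = 27.08 min.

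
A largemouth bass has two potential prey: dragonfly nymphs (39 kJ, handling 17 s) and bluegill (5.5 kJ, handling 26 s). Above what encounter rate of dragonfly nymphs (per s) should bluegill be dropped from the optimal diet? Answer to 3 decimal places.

0.006 per s

The zero-one rule: include bluegill iff E₂/h₂ > λE₁/(1+λh₁). Equality gives the switch point.
λE₁h₂ = E₂ + λE₂h₁ ⇒ λ = E₂/(E₁h₂ − E₂h₁) = 5.5/(1014 − 93.5) = 0.005975 per s.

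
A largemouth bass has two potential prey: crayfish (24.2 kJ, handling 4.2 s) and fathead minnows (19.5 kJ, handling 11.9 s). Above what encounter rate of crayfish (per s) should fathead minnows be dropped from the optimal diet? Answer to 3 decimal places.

At the threshold, the rate on crayfish alone equals the profitability of fathead minnows: λ·24.2/(1 + λ·4.2) = 19.5/11.9 = 1.639.
Rearranging, λ(24.2 − 1.639×4.2) = 1.639, so λ = 1.639/17.32 = 0.09462 per s.

0.095 per s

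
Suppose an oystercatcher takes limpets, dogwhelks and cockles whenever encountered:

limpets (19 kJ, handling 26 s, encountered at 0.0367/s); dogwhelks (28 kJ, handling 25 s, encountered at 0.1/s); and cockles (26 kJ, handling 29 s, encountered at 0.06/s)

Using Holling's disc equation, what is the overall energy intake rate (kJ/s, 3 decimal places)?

0.816 kJ/s

R = (0.0367×19 + 0.1×28 + 0.06×26) / (1 + 0.0367×26 + 0.1×25 + 0.06×29) = 5.057/6.194 = 0.8165 kJ/s.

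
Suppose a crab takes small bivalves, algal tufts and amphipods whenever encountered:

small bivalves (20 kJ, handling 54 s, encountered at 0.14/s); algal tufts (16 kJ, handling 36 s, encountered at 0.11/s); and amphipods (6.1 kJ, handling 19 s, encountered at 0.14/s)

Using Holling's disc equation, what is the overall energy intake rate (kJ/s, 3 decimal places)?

0.357 kJ/s

R = (0.14×20 + 0.11×16 + 0.14×6.1) / (1 + 0.14×54 + 0.11×36 + 0.14×19) = 5.414/15.18 = 0.3567 kJ/s.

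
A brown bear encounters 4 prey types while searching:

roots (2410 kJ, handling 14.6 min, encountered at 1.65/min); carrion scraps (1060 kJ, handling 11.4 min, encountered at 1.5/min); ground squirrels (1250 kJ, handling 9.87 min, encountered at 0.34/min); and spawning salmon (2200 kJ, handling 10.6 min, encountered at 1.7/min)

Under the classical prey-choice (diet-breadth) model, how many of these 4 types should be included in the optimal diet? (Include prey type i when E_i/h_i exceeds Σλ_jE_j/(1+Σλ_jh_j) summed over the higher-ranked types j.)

1

Profitabilities (E/h, kJ/min): spawning salmon 208, roots 165, ground squirrels 127, carrion scraps 93. Add prey in this order while the next type's profitability exceeds the intake rate on those already taken.
Rate on top 1: 196.6. roots: 165 < 196.6 → exclude; stop.
Optimal diet: spawning salmon — 1 of 4 types.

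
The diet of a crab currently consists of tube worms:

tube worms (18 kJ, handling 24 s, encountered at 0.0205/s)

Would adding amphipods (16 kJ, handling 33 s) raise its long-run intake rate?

Yes

Intake rate on the current diet: R = (0.0205×18) / (1 + 0.0205×24) = 0.369/1.492 = 0.2473 kJ/s.
Profitability of amphipods: 16/33 = 0.4848 kJ/s.
0.4848 > 0.2473, so adding amphipods raises the average — include it.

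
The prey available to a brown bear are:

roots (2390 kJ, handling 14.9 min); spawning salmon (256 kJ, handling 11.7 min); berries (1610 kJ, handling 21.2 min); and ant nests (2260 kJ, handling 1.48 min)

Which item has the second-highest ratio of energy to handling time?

roots

Profitability E/h (kJ/min): roots = 2390/14.9 = 160, spawning salmon = 256/11.7 = 21.9, berries = 1610/21.2 = 75.9, ant nests = 2260/1.48 = 1.53e+03.
Ranked: ant nests > roots > berries > spawning salmon.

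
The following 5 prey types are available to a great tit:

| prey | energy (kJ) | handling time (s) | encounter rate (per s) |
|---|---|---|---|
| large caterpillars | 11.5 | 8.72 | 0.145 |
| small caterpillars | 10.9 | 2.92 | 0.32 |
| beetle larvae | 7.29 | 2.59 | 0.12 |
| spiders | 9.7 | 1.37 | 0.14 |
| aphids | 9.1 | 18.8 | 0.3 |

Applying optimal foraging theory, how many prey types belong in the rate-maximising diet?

Rank by E/h (kJ/s): spiders 7.08, small caterpillars 3.73, beetle larvae 2.81, large caterpillars 1.32, aphids 0.484. Include each in turn until the next type's E/h falls below the running intake rate.
Rate on top 1: 1.139. small caterpillars: 3.73 > 1.139 → include.
Rate on top 2: 2.279. beetle larvae: 2.81 > 2.279 → include.
Rate on top 3: 2.347. large caterpillars: 1.32 < 2.347 → exclude; stop.
Optimal diet: spiders, small caterpillars, beetle larvae — 3 of 5 types.

3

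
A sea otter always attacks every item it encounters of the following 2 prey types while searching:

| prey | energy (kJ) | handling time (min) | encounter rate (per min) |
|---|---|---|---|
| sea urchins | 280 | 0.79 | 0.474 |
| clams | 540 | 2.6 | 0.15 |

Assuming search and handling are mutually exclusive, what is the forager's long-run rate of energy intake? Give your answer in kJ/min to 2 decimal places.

Energy encountered per unit search time: 0.474×280 + 0.15×540 = 213.7 kJ/min.
Handling time per unit search time: 0.474×0.79 + 0.15×2.6 = 0.7645.
Rate = 213.7/(1 + 0.7645) = 121.1 kJ/min.

121.12 kJ/min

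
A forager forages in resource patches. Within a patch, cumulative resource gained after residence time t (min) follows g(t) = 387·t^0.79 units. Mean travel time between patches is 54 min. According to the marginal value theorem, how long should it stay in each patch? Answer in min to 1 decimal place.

203.1 min

Optimal t* satisfies g'(t*) = g(t*)/(T + t*).
g'(t) = 0.79·387·t^-0.21. Setting 0.79·387·t^-0.21 = 387·t^0.79/(54+t) gives 0.79(54+t) = t, so 0.21·t = 0.79×54.
t* = 0.79×54/0.21 = 203.1 min.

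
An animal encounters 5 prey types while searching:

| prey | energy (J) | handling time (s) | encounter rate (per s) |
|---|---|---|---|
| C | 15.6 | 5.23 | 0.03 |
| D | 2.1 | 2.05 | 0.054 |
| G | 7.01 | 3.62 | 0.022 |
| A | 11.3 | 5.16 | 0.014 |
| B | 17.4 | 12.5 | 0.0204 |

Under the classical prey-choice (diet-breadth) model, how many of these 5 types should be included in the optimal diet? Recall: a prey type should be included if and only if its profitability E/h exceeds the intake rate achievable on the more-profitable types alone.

Rank by E/h (J/s): C 2.98, A 2.19, G 1.94, B 1.39, D 1.02. Include each in turn until the next type's E/h falls below the running intake rate.
Rate on top 1: 0.4045. A: 2.19 > 0.4045 → include.
Rate on top 2: 0.5095. G: 1.94 > 0.5095 → include.
Rate on top 3: 0.5963. B: 1.39 > 0.5963 → include.
Rate on top 4: 0.726. D: 1.02 > 0.726 → include.
Optimal diet: C, A, G, B, D — 5 of 5 types.

5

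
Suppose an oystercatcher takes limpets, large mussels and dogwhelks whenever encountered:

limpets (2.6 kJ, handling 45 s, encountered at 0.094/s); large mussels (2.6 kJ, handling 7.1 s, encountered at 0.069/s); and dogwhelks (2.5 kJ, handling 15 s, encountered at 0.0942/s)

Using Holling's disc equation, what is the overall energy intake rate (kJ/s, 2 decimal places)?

0.09 kJ/s

Energy encountered per unit search time: 0.094×2.6 + 0.069×2.6 + 0.0942×2.5 = 0.6593 kJ/s.
Handling time per unit search time: 0.094×45 + 0.069×7.1 + 0.0942×15 = 6.133.
Rate = 0.6593/(1 + 6.133) = 0.09243 kJ/s.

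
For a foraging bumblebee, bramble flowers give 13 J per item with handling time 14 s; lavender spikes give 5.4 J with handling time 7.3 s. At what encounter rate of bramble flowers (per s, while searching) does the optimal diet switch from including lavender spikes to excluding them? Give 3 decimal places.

The zero-one rule: include lavender spikes iff E₂/h₂ > λE₁/(1+λh₁). Equality gives the switch point.
λE₁h₂ = E₂ + λE₂h₁ ⇒ λ = E₂/(E₁h₂ − E₂h₁) = 5.4/(94.9 − 75.6) = 0.2798 per s.

0.280 per s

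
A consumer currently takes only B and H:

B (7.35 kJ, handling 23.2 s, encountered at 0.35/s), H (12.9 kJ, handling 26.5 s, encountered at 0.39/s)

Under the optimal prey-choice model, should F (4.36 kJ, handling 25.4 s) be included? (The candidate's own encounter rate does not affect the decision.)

No

On B and H alone, R = ΣλE/(1+Σλh) = 7.604/19.45 = 0.3908 kJ/s.
F: E/h = 4.36/25.4 = 0.1717 kJ/s.
Since 0.1717 < R, time spent handling F is better spent searching.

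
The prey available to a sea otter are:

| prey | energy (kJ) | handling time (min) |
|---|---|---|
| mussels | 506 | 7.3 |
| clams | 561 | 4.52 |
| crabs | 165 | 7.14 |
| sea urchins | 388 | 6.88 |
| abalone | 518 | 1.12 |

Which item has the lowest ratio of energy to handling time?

In descending order of E/h:
abalone: 518/1.12 = 462 kJ/min
clams: 561/4.52 = 124 kJ/min
mussels: 506/7.3 = 69.3 kJ/min
sea urchins: 388/6.88 = 56.4 kJ/min
crabs: 165/7.14 = 23.1 kJ/min

crabs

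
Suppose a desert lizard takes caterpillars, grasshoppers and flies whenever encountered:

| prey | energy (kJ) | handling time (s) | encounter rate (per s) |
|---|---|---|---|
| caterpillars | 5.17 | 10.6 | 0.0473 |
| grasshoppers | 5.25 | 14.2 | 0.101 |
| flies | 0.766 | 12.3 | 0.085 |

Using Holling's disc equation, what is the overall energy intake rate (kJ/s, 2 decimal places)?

0.21 kJ/s

R = (0.0473×5.17 + 0.101×5.25 + 0.085×0.766) / (1 + 0.0473×10.6 + 0.101×14.2 + 0.085×12.3) = 0.8399/3.981 = 0.211 kJ/s.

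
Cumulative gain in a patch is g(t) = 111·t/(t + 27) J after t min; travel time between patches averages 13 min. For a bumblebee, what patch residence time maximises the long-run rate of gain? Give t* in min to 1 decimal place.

18.7 min

Maximise g(t)/(T+t): set derivative to zero → g'(t)(T+t) = g(t).
g'(t) = 111·27/(t + 27)². Setting 111·27/(t+27)² = 111t/[(t+27)(13+t)] gives 27(13+t) = t(t+27), so t² = 27×13 = 351.
t* = √351 = 18.73 min.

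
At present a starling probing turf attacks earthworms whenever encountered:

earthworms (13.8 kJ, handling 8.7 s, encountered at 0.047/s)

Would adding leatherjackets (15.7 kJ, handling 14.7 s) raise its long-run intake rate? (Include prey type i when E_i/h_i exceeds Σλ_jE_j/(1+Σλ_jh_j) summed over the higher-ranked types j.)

On earthworms alone, R = ΣλE/(1+Σλh) = 0.6486/1.409 = 0.4604 kJ/s.
leatherjackets: E/h = 15.7/14.7 = 1.068 kJ/s.
Since 1.068 > R, including leatherjackets increases the long-run rate.

Yes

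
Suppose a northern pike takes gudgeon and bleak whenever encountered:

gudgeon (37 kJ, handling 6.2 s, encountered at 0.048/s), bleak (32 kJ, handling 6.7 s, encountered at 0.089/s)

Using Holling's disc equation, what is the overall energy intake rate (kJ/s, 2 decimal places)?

2.44 kJ/s

Energy encountered per unit search time: 0.048×37 + 0.089×32 = 4.624 kJ/s.
Handling time per unit search time: 0.048×6.2 + 0.089×6.7 = 0.8939.
Rate = 4.624/(1 + 0.8939) = 2.442 kJ/s.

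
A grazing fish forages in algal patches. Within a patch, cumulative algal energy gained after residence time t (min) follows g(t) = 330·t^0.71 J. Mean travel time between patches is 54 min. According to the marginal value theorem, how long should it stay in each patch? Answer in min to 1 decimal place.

132.2 min

Optimal t* satisfies g'(t*) = g(t*)/(T + t*).
g'(t) = 0.71·330·t^-0.29. Setting 0.71·330·t^-0.29 = 330·t^0.71/(54+t) gives 0.71(54+t) = t, so 0.29·t = 0.71×54.
t* = 0.71×54/0.29 = 132.2 min.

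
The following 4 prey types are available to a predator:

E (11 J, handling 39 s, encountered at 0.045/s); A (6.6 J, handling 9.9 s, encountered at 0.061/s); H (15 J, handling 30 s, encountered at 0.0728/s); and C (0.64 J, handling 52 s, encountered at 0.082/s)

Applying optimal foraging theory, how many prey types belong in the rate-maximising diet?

E/h in descending order: A 0.667, H 0.5, E 0.282, C 0.0123 J/s. The optimal diet is the largest prefix of this list for which every included type satisfies E_i/h_i > R on the types above it.
Rate on top 1: 0.251. H: 0.5 > 0.251 → include.
Rate on top 2: 0.3946. E: 0.282 < 0.3946 → exclude; stop.
Optimal diet: A, H — 2 of 4 types.

2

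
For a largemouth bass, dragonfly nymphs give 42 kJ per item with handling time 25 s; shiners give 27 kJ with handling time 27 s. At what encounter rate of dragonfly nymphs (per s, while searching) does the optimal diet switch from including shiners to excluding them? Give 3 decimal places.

0.059 per s

Drop shiners once their profitability E₂/h₂ falls below the rate achievable on dragonfly nymphs alone: E₂/h₂ = λE₁/(1 + λh₁).
Solve for λ: λE₁h₂ = E₂(1 + λh₁) → λ(E₁h₂ − E₂h₁) = E₂ → λ = E₂/(E₁h₂ − E₂h₁).
λ = 27/(42×27 − 27×25) = 27/459 = 0.05882 per s.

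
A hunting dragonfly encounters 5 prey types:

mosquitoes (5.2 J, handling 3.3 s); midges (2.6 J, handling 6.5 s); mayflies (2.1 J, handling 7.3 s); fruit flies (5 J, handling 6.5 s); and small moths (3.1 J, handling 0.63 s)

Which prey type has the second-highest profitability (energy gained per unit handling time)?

mosquitoes

Profitability E/h (J/s): mosquitoes = 5.2/3.3 = 1.58, midges = 2.6/6.5 = 0.4, mayflies = 2.1/7.3 = 0.288, fruit flies = 5/6.5 = 0.769, small moths = 3.1/0.63 = 4.92.
Ranked: small moths > mosquitoes > fruit flies > midges > mayflies.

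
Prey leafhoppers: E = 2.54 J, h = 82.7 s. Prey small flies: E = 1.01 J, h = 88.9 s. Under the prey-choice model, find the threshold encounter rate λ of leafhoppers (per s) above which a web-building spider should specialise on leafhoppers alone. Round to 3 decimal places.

The zero-one rule: include small flies iff E₂/h₂ > λE₁/(1+λh₁). Equality gives the switch point.
λE₁h₂ = E₂ + λE₂h₁ ⇒ λ = E₂/(E₁h₂ − E₂h₁) = 1.01/(225.8 − 83.53) = 0.007099 per s.

0.007 per s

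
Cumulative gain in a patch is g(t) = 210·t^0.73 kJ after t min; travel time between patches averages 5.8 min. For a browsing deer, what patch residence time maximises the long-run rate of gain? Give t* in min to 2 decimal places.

By the marginal value theorem, leave when the instantaneous gain rate g'(t) equals the habitat-wide average g(t)/(T + t).
g'(t) = 0.73·210·t^-0.27. Setting 0.73·210·t^-0.27 = 210·t^0.73/(5.8+t) gives 0.73(5.8+t) = t, so 0.27·t = 0.73×5.8.
t* = 0.73×5.8/0.27 = 15.68 min.

15.68 min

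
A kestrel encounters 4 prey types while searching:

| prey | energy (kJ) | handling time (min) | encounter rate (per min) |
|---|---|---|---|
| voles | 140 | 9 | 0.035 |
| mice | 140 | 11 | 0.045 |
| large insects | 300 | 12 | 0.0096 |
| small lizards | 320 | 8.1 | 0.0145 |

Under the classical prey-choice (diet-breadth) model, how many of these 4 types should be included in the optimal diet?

E/h in descending order: small lizards 39.5, large insects 25, voles 15.6, mice 12.7 kJ/min. The optimal diet is the largest prefix of this list for which every included type satisfies E_i/h_i > R on the types above it.
Rate on top 1: 4.152. large insects: 25 > 4.152 → include.
Rate on top 2: 6.101. voles: 15.6 > 6.101 → include.
Rate on top 3: 8.025. mice: 12.7 > 8.025 → include.
Optimal diet: small lizards, large insects, voles, mice — 4 of 4 types.

4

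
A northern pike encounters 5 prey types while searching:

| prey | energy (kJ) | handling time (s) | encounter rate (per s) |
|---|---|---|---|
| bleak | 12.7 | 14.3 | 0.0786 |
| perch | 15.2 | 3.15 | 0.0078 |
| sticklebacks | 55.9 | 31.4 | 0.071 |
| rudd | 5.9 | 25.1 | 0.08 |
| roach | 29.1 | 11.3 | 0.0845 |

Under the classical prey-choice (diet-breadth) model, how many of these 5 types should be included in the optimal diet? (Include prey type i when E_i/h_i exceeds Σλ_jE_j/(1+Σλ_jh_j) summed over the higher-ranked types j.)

3

E/h in descending order: perch 4.83, roach 2.58, sticklebacks 1.78, bleak 0.888, rudd 0.235 kJ/s. The optimal diet is the largest prefix of this list for which every included type satisfies E_i/h_i > R on the types above it.
Rate on top 1: 0.1157. roach: 2.58 > 0.1157 → include.
Rate on top 2: 1.302. sticklebacks: 1.78 > 1.302 → include.
Rate on top 3: 1.555. bleak: 0.888 < 1.555 → exclude; stop.
Optimal diet: perch, roach, sticklebacks — 3 of 5 types.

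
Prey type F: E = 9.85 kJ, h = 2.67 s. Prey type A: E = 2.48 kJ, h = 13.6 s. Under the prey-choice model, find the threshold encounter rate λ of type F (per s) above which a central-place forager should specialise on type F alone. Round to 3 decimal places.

0.019 per s

At the threshold, the rate on type F alone equals the profitability of type A: λ·9.85/(1 + λ·2.67) = 2.48/13.6 = 0.1824.
Rearranging, λ(9.85 − 0.1824×2.67) = 0.1824, so λ = 0.1824/9.363 = 0.01948 per s.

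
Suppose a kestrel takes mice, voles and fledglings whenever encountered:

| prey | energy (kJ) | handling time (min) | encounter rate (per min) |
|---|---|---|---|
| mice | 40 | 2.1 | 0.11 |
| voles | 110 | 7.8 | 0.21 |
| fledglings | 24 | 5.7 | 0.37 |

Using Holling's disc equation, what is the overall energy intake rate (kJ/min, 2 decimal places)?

R = (0.11×40 + 0.21×110 + 0.37×24) / (1 + 0.11×2.1 + 0.21×7.8 + 0.37×5.7) = 36.38/4.978 = 7.308 kJ/min.

7.31 kJ/min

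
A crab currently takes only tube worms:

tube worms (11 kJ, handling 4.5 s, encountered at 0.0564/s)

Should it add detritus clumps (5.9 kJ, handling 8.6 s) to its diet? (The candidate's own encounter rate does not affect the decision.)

Intake rate on the current diet: R = (0.0564×11) / (1 + 0.0564×4.5) = 0.6204/1.254 = 0.4948 kJ/s.
Profitability of detritus clumps: 5.9/8.6 = 0.686 kJ/s.
0.686 > 0.4948, so adding detritus clumps raises the average — include it.

Yes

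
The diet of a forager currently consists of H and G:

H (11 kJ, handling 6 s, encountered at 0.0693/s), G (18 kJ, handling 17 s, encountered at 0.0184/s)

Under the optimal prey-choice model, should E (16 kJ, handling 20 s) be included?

Current rate: (0.0693×11 + 0.0184×18)/(1 + 0.0693×6 + 0.0184×17) = 0.6326 kJ/s.
E: E/h = 16/20 = 0.8 kJ/s.
Since 0.8 > R, including E increases the long-run rate.

Yes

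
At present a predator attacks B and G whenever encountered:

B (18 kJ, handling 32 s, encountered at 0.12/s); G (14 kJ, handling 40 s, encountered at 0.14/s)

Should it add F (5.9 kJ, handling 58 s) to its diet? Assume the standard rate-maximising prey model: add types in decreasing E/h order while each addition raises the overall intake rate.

No

On B and G alone, R = ΣλE/(1+Σλh) = 4.12/10.44 = 0.3946 kJ/s.
Profitability of F: 5.9/58 = 0.1017 kJ/s.
Since 0.1017 < R, time spent handling F is better spent searching.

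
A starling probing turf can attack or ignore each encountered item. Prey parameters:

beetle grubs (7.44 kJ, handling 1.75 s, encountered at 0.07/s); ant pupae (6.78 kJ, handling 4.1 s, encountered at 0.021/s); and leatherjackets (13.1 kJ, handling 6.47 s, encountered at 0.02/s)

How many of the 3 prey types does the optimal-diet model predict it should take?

3

E/h in descending order: beetle grubs 4.25, leatherjackets 2.02, ant pupae 1.65 kJ/s. The optimal diet is the largest prefix of this list for which every included type satisfies E_i/h_i > R on the types above it.
Rate on top 1: 0.464. leatherjackets: 2.02 > 0.464 → include.
Rate on top 2: 0.6253. ant pupae: 1.65 > 0.6253 → include.
Optimal diet: beetle grubs, leatherjackets, ant pupae — 3 of 3 types.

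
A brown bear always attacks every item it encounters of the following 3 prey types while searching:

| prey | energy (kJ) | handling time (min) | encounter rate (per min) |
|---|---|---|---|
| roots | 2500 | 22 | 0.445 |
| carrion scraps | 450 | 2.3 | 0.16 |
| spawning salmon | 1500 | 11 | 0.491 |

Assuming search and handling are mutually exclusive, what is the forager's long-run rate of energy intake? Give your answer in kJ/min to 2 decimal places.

116.01 kJ/min

Energy encountered per unit search time: 0.445×2500 + 0.16×450 + 0.491×1500 = 1921 kJ/min.
Handling time per unit search time: 0.445×22 + 0.16×2.3 + 0.491×11 = 15.56.
Rate = 1921/(1 + 15.56) = 116 kJ/min.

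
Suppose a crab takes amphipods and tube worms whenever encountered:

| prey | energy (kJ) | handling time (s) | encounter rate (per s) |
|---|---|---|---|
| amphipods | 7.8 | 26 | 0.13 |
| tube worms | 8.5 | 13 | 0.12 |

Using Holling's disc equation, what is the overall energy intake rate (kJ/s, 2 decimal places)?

0.34 kJ/s

R = (0.13×7.8 + 0.12×8.5) / (1 + 0.13×26 + 0.12×13) = 2.034/5.94 = 0.3424 kJ/s.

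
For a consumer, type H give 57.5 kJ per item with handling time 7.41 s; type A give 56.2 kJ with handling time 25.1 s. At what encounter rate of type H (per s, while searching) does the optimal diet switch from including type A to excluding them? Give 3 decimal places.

0.055 per s

At the threshold, the rate on type H alone equals the profitability of type A: λ·57.5/(1 + λ·7.41) = 56.2/25.1 = 2.239.
Rearranging, λ(57.5 − 2.239×7.41) = 2.239, so λ = 2.239/40.91 = 0.05473 per s.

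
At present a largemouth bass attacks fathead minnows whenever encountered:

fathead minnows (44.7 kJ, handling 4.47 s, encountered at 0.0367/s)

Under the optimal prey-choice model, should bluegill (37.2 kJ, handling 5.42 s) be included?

On fathead minnows alone, R = ΣλE/(1+Σλh) = 1.64/1.164 = 1.409 kJ/s.
bluegill: E/h = 37.2/5.42 = 6.863 kJ/s.
Since 6.863 > R, including bluegill increases the long-run rate.

Yes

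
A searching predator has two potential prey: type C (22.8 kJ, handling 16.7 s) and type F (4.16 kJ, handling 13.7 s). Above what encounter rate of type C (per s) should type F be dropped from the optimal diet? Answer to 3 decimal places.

0.017 per s

At the threshold, the rate on type C alone equals the profitability of type F: λ·22.8/(1 + λ·16.7) = 4.16/13.7 = 0.3036.
Rearranging, λ(22.8 − 0.3036×16.7) = 0.3036, so λ = 0.3036/17.73 = 0.01713 per s.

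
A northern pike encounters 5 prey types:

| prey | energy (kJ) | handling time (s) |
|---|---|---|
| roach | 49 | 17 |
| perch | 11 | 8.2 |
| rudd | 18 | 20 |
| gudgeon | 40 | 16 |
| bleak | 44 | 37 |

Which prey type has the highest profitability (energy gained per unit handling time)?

In descending order of E/h:
roach: 49/17 = 2.88 kJ/s
gudgeon: 40/16 = 2.5 kJ/s
perch: 11/8.2 = 1.34 kJ/s
bleak: 44/37 = 1.19 kJ/s
rudd: 18/20 = 0.9 kJ/s

roach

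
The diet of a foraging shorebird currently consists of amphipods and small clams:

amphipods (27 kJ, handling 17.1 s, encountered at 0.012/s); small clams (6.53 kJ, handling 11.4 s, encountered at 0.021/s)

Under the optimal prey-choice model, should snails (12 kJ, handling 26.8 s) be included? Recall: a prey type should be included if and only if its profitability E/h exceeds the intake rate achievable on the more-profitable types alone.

On amphipods and small clams alone, R = ΣλE/(1+Σλh) = 0.4611/1.445 = 0.3192 kJ/s.
snails: E/h = 12/26.8 = 0.4478 kJ/s.
Since 0.4478 > R, including snails increases the long-run rate.

Yes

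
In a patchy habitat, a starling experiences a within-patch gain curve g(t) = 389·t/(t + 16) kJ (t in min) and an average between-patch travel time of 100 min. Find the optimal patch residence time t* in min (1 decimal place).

40.0 min

Maximise g(t)/(T+t): set derivative to zero → g'(t)(T+t) = g(t).
g'(t) = 389·16/(t + 16)². Setting 389·16/(t+16)² = 389t/[(t+16)(100+t)] gives 16(100+t) = t(t+16), so t² = 16×100 = 1600.
t* = √1600 = 40 min.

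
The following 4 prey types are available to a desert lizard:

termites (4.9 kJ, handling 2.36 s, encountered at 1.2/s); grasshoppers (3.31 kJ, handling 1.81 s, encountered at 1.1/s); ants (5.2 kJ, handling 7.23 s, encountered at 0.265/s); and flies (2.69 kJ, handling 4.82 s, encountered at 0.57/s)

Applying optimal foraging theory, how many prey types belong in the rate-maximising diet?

2

E/h in descending order: termites 2.08, grasshoppers 1.83, ants 0.719, flies 0.558 kJ/s. The optimal diet is the largest prefix of this list for which every included type satisfies E_i/h_i > R on the types above it.
Rate on top 1: 1.534. grasshoppers: 1.83 > 1.534 → include.
Rate on top 2: 1.635. ants: 0.719 < 1.635 → exclude; stop.
Optimal diet: termites, grasshoppers — 2 of 4 types.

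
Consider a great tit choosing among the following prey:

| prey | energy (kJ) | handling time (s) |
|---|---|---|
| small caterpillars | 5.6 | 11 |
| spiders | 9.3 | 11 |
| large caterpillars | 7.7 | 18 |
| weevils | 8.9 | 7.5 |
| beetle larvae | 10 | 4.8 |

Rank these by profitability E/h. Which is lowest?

Profitability E/h (kJ/s): small caterpillars = 5.6/11 = 0.509, spiders = 9.3/11 = 0.845, large caterpillars = 7.7/18 = 0.428, weevils = 8.9/7.5 = 1.19, beetle larvae = 10/4.8 = 2.08.
Ranked: beetle larvae > weevils > spiders > small caterpillars > large caterpillars.

large caterpillars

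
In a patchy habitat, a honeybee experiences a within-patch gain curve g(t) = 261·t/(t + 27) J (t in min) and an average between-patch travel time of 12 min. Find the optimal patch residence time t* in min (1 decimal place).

18.0 min

Optimal t* satisfies g'(t*) = g(t*)/(T + t*).
g'(t) = 261·27/(t + 27)². Setting 261·27/(t+27)² = 261t/[(t+27)(12+t)] gives 27(12+t) = t(t+27), so t² = 27×12 = 324.
t* = √324 = 18 min.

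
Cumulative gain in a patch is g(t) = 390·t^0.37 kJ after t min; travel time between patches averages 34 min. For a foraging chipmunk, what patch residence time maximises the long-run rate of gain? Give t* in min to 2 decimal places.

Optimal t* satisfies g'(t*) = g(t*)/(T + t*).
g'(t) = 0.37·390·t^-0.63. Setting 0.37·390·t^-0.63 = 390·t^0.37/(34+t) gives 0.37(34+t) = t, so 0.63·t = 0.37×34.
t* = 0.37×34/0.63 = 19.97 min.

19.97 min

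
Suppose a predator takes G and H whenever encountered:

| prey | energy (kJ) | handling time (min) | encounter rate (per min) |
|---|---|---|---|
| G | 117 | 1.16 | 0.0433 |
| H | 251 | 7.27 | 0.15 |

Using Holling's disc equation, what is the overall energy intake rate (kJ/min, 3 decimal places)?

19.954 kJ/min

R = (0.0433×117 + 0.15×251) / (1 + 0.0433×1.16 + 0.15×7.27) = 42.72/2.141 = 19.95 kJ/min.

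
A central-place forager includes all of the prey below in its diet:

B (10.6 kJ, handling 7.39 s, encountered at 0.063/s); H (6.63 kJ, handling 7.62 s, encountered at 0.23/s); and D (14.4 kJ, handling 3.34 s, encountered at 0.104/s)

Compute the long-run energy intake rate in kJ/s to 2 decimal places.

1.03 kJ/s

R = Σλ_iE_i / (1 + Σλ_ih_i)
Numerator: 0.063×10.6 + 0.23×6.63 + 0.104×14.4 = 3.69
Denominator: 1 + 0.063×7.39 + 0.23×7.62 + 0.104×3.34 = 3.566
R = 3.69/3.566 = 1.035 kJ/s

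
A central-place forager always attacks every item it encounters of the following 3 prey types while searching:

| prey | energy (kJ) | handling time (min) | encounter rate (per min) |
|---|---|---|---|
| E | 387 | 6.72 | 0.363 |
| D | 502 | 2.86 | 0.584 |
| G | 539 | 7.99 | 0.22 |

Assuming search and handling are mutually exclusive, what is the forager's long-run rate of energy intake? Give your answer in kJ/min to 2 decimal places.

R = (0.363×387 + 0.584×502 + 0.22×539) / (1 + 0.363×6.72 + 0.584×2.86 + 0.22×7.99) = 552.2/6.867 = 80.41 kJ/min.

80.41 kJ/min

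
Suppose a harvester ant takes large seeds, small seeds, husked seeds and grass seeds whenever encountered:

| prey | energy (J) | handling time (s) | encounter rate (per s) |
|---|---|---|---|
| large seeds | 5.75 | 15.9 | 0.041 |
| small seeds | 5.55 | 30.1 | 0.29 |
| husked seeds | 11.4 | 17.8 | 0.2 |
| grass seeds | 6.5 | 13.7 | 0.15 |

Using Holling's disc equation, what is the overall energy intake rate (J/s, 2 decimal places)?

0.32 J/s

Energy encountered per unit search time: 0.041×5.75 + 0.29×5.55 + 0.2×11.4 + 0.15×6.5 = 5.1 J/s.
Handling time per unit search time: 0.041×15.9 + 0.29×30.1 + 0.2×17.8 + 0.15×13.7 = 15.
Rate = 5.1/(1 + 15) = 0.3188 J/s.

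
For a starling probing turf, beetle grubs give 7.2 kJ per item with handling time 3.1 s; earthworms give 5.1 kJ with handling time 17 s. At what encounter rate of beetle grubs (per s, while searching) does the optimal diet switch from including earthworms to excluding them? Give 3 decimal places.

0.048 per s

Drop earthworms once their profitability E₂/h₂ falls below the rate achievable on beetle grubs alone: E₂/h₂ = λE₁/(1 + λh₁).
Solve for λ: λE₁h₂ = E₂(1 + λh₁) → λ(E₁h₂ − E₂h₁) = E₂ → λ = E₂/(E₁h₂ − E₂h₁).
λ = 5.1/(7.2×17 − 5.1×3.1) = 5.1/106.6 = 0.04785 per s.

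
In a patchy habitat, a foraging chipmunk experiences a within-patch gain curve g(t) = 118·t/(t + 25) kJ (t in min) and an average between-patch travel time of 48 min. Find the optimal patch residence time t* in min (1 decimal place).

34.6 min

Optimal t* satisfies g'(t*) = g(t*)/(T + t*).
g'(t) = 118·25/(t + 25)². Setting 118·25/(t+25)² = 118t/[(t+25)(48+t)] gives 25(48+t) = t(t+25), so t² = 25×48 = 1200.
t* = √1200 = 34.64 min.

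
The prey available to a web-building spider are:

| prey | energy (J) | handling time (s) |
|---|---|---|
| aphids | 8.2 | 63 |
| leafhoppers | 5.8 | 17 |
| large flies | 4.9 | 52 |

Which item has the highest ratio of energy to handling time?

In descending order of E/h:
leafhoppers: 5.8/17 = 0.341 J/s
aphids: 8.2/63 = 0.13 J/s
large flies: 4.9/52 = 0.0942 J/s

leafhoppers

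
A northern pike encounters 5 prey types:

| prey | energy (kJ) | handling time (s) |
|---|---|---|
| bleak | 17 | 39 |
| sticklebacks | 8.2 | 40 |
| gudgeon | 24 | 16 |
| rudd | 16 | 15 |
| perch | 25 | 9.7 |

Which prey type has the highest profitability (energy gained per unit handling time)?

perch

Profitability E/h (kJ/s): bleak = 17/39 = 0.436, sticklebacks = 8.2/40 = 0.205, gudgeon = 24/16 = 1.5, rudd = 16/15 = 1.07, perch = 25/9.7 = 2.58.
Ranked: perch > gudgeon > rudd > bleak > sticklebacks.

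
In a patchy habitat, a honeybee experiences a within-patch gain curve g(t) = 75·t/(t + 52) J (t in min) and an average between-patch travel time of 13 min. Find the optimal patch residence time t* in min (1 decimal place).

Maximise g(t)/(T+t): set derivative to zero → g'(t)(T+t) = g(t).
g'(t) = 75·52/(t + 52)². Setting 75·52/(t+52)² = 75t/[(t+52)(13+t)] gives 52(13+t) = t(t+52), so t² = 52×13 = 676.
t* = √676 = 26 min.

26.0 min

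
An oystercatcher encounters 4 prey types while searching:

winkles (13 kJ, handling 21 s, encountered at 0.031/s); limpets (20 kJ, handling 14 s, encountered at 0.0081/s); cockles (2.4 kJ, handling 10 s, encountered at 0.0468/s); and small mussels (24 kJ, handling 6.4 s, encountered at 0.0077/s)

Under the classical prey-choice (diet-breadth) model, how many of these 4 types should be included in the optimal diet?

3

E/h in descending order: small mussels 3.75, limpets 1.43, winkles 0.619, cockles 0.24 kJ/s. The optimal diet is the largest prefix of this list for which every included type satisfies E_i/h_i > R on the types above it.
Rate on top 1: 0.1761. limpets: 1.43 > 0.1761 → include.
Rate on top 2: 0.2983. winkles: 0.619 > 0.2983 → include.
Rate on top 3: 0.4134. cockles: 0.24 < 0.4134 → exclude; stop.
Optimal diet: small mussels, limpets, winkles — 3 of 4 types.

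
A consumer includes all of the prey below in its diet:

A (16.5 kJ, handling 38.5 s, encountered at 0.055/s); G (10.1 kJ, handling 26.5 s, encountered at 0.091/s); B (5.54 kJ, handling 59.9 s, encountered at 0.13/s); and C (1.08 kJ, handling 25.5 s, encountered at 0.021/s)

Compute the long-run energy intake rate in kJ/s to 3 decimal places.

R = Σλ_iE_i / (1 + Σλ_ih_i)
Numerator: 0.055×16.5 + 0.091×10.1 + 0.13×5.54 + 0.021×1.08 = 2.569
Denominator: 1 + 0.055×38.5 + 0.091×26.5 + 0.13×59.9 + 0.021×25.5 = 13.85
R = 2.569/13.85 = 0.1855 kJ/s

0.186 kJ/s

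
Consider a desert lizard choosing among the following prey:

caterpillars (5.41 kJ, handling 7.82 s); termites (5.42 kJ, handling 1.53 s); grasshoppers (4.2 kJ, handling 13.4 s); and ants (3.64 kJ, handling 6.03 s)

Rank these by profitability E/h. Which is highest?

termites

Profitability E/h (kJ/s): caterpillars = 5.41/7.82 = 0.692, termites = 5.42/1.53 = 3.54, grasshoppers = 4.2/13.4 = 0.313, ants = 3.64/6.03 = 0.604.
Ranked: termites > caterpillars > ants > grasshoppers.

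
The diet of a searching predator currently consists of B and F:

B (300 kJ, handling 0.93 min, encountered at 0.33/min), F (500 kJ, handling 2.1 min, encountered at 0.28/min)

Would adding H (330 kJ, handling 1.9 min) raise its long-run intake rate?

Yes

Current rate: (0.33×300 + 0.28×500)/(1 + 0.33×0.93 + 0.28×2.1) = 126.1 kJ/min.
Profitability of H: 330/1.9 = 173.7 kJ/min.
173.7 > 126.1, so adding H raises the average — include it.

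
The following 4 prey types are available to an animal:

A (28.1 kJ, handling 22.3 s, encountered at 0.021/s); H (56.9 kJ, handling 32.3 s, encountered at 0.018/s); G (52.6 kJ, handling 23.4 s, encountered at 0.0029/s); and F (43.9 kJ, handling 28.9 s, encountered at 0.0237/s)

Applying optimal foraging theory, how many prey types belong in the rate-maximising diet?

4

Profitabilities (E/h, kJ/s): G 2.25, H 1.76, F 1.52, A 1.26. Add prey in this order while the next type's profitability exceeds the intake rate on those already taken.
Rate on top 1: 0.1428. H: 1.76 > 0.1428 → include.
Rate on top 2: 0.7135. F: 1.52 > 0.7135 → include.
Rate on top 3: 0.9499. A: 1.26 > 0.9499 → include.
Optimal diet: G, H, F, A — 4 of 4 types.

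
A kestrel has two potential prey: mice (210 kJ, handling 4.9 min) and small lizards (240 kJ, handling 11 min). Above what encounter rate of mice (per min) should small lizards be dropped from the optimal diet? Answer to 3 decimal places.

0.212 per min

The zero-one rule: include small lizards iff E₂/h₂ > λE₁/(1+λh₁). Equality gives the switch point.
λE₁h₂ = E₂ + λE₂h₁ ⇒ λ = E₂/(E₁h₂ − E₂h₁) = 240/(2310 − 1176) = 0.2116 per min.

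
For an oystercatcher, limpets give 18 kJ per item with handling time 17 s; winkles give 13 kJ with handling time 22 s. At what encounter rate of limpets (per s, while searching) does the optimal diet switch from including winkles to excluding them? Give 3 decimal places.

0.074 per s

The zero-one rule: include winkles iff E₂/h₂ > λE₁/(1+λh₁). Equality gives the switch point.
λE₁h₂ = E₂ + λE₂h₁ ⇒ λ = E₂/(E₁h₂ − E₂h₁) = 13/(396 − 221) = 0.07429 per s.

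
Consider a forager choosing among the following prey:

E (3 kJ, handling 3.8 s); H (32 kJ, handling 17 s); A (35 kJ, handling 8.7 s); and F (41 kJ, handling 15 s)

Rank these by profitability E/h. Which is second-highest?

In descending order of E/h:
A: 35/8.7 = 4.02 kJ/s
F: 41/15 = 2.73 kJ/s
H: 32/17 = 1.88 kJ/s
E: 3/3.8 = 0.789 kJ/s

F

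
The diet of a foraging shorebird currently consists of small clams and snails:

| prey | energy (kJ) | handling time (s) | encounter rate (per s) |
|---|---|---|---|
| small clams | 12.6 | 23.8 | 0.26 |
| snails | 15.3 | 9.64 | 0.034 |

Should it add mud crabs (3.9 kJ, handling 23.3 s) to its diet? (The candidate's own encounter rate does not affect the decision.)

On small clams and snails alone, R = ΣλE/(1+Σλh) = 3.796/7.516 = 0.5051 kJ/s.
Profitability of mud crabs: 3.9/23.3 = 0.1674 kJ/s.
0.1674 < 0.5051, so adding mud crabs would lower the average — exclude it.

No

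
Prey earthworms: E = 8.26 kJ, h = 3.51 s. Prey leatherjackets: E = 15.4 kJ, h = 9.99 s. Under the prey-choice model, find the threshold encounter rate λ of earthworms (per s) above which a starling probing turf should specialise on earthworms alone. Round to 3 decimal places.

At the threshold, the rate on earthworms alone equals the profitability of leatherjackets: λ·8.26/(1 + λ·3.51) = 15.4/9.99 = 1.542.
Rearranging, λ(8.26 − 1.542×3.51) = 1.542, so λ = 1.542/2.849 = 0.541 per s.

0.541 per s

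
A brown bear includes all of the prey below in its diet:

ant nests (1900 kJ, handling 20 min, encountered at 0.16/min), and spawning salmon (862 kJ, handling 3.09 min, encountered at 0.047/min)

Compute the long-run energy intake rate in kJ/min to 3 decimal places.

79.286 kJ/min

Energy encountered per unit search time: 0.16×1900 + 0.047×862 = 344.5 kJ/min.
Handling time per unit search time: 0.16×20 + 0.047×3.09 = 3.345.
Rate = 344.5/(1 + 3.345) = 79.29 kJ/min.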